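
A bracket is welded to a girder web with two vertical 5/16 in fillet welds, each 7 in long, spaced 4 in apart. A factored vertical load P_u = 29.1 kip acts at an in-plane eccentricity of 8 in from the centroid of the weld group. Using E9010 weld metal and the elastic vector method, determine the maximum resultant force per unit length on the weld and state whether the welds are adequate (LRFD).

E90XX → F_EXX = 90 ksi.
Total weld length L_w = 14 in. Treat welds as unit-width lines.
Polar moment about centroid: J = 2[d³/12 + d(b/2)²] = 2[7³/12 + 7×2²] = 113.2 in³.
Direct shear f_v = P/L_w = 29.1 / 14 = 2.079 kip/in (vertical).
Torsion M = P·e = 29.1 × 8 = 232.8 kip·in.
Critical point at (x, y) = (2, 3.5) from centroid. f_tx = M·y/J = 7.2 kip/in; f_ty = M·x/J = 4.114 kip/in.
Resultant f_max = √[f_tx² + (f_v + f_ty)²] = √[7.2² + (2.079 + 4.114)²] = 9.497 kip/in.
Capacity per unit length: φr_n = 0.75 × 0.6 × 90 × (0.707 × 0.3125) = 8.948 kip/in.
9.497 > 8.948 → NOT adequate.

f_max ≈ 9.5 kip/in; NOT adequate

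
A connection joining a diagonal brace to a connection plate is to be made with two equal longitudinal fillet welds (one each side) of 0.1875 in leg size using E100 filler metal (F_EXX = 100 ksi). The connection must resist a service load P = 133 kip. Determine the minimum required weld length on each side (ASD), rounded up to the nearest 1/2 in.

Throat t_e = 0.707 × 0.1875 = 0.1326 in.
r_n/Ω = (0.6 × 100 × 0.1326) / 2.0 = 3.977 kip/in.
L_req = P / (r_n/Ω) = 133 / 3.977 = 33.44 in total.
Per side: 33.44 / 2 = 16.72 in.
Round up → use L = 17 in on each side.

L = 17 in on each side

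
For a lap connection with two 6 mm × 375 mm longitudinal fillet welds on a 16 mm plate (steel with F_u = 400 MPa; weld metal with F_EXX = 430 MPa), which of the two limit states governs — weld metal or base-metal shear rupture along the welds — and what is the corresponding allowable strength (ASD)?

R_n/Ω ≈ 410 kN (weld metal governs)

t_e = 0.707 × 6 = 4.242 mm; L = 750 mm.
Weld metal: R_n/Ω = (1/2.0) × 0.6 × 430 × 4.242 × 750 × 10⁻³ = 410.4 kN.
Base metal (shear rupture): R_n/Ω = (1/2.0) × 0.6 × 400 × 16 × 750 × 10⁻³ = 1440 kN.
Governing: weld metal.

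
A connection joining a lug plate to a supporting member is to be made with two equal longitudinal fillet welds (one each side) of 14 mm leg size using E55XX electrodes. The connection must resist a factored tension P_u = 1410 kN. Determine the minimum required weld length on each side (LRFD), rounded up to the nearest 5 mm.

E55XX → F_EXX = 550 MPa.
Throat t_e = 0.707 × 14 = 9.898 mm.
φr_n = 0.75 × 0.6 × 550 × 9.898 × 10⁻³ = 2.45 kN/mm.
L_req = P_u / φr_n = 1410 / 2.45 = 575.6 mm total.
Per side: 575.6 / 2 = 287.8 mm.
Round up → use L = 290 mm on each side.

L = 290 mm on each side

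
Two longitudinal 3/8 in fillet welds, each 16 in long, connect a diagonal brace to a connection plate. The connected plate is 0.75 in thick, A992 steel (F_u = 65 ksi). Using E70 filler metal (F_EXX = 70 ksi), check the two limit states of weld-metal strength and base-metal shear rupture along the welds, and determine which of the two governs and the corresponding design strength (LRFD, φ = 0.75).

φR_n ≈ 267 kips (weld metal governs)

t_e = 0.707 × 0.375 = 0.2651 in; L = 32 in.
Weld metal: φR_n = 0.75 × 0.6 × 70 × 0.2651 × 32 = 267.2 kips.
Base metal (shear rupture): φR_n = 0.75 × 0.6 × 65 × 0.75 × 32 = 702 kips.
Governing: weld metal.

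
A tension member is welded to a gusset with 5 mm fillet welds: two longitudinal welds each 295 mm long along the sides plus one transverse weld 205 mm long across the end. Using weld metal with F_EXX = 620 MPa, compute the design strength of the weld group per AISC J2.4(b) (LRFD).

φR_n ≈ 798 kN

t_e = 0.707 × 5 = 3.535 mm.
R_nwl = 0.6 × 620 × 3.535 × 590 × 10⁻³ = 775.9 kN (longitudinal, 2 welds).
R_nwt = 0.6 × 620 × 3.535 × 205 × 10⁻³ = 269.6 kN (transverse, base value).
(i) R_nwl + R_nwt = 1045 kN; (ii) 0.85 R_nwl + 1.5 R_nwt = 1064 kN.
R_n = max = 1064 kN [governs: (ii)]; φR_n = 797.9 kN.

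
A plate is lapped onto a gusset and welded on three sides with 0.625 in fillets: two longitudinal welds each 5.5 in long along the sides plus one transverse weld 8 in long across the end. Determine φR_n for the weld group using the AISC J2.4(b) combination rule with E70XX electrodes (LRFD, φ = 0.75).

φR_n ≈ 297 kips

E70XX → F_EXX = 70 ksi.
t_e = 0.707 × 0.625 = 0.4419 in.
R_nwl = 0.6 × 70 × 0.4419 × 11 = 204.1 kips (longitudinal, 2 welds).
R_nwt = 0.6 × 70 × 0.4419 × 8 = 148.5 kips (transverse, base value).
(i) R_nwl + R_nwt = 352.6 kips; (ii) 0.85 R_nwl + 1.5 R_nwt = 396.2 kips.
R_n = max = 396.2 kips [governs: (ii)]; φR_n = 297.2 kips.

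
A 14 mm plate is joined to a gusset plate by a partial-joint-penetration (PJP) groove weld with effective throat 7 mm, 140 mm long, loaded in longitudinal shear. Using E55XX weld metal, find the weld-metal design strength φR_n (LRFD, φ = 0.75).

φR_n ≈ 243 kN

E55XX → F_EXX = 550 MPa.
Effective throat (given) t_e = 7 mm.
A_we = 7 × 140 = 980 mm².
F_nw = 0.6 F_EXX = 330 MPa.
φR_n = 0.75 × 330 × 980 × 10⁻³ = 242.6 kN.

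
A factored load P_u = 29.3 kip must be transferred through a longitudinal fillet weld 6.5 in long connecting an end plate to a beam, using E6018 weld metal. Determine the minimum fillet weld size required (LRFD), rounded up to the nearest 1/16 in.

w = 1/4 in

E60XX → F_EXX = 60 ksi.
Total weld length L = 6.5 in.
Required throat t_e = P_u / (φ × 0.6 F_EXX × L) = 29.3 / (0.75 × 0.6 × 60 × 6.5) = 0.167 in.
Required leg w = t_e / 0.707 = 0.2361 in → use 1/4 in.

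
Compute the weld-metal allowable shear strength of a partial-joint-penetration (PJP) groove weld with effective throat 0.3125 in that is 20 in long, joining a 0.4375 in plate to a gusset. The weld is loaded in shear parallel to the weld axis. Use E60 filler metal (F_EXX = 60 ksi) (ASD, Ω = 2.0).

Effective throat (given) t_e = 0.3125 in.
A_we = 0.3125 × 20 = 6.25 in².
F_nw = 0.6 F_EXX = 36 ksi.
R_n/Ω = (36 × 6.25) / 2.0 = 112.5 kips.

R_n/Ω ≈ 112 kips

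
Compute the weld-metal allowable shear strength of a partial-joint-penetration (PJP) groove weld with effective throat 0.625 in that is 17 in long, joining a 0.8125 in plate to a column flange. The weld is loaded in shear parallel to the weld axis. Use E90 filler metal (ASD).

E90XX → F_EXX = 90 ksi.
Effective throat (given) t_e = 0.625 in.
A_we = 0.625 × 17 = 10.62 in².
F_nw = 0.6 F_EXX = 54 ksi.
R_n/Ω = (54 × 10.62) / 2.0 = 286.9 kip.

R_n/Ω ≈ 287 kip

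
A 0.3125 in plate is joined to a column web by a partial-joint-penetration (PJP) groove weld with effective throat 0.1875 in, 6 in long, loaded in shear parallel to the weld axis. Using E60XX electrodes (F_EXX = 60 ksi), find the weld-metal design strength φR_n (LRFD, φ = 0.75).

φR_n ≈ 30.4 kips

Effective throat (given) t_e = 0.1875 in.
A_we = 0.1875 × 6 = 1.125 in².
F_nw = 0.6 F_EXX = 36 ksi.
φR_n = 0.75 × 36 × 1.125 = 30.38 kips.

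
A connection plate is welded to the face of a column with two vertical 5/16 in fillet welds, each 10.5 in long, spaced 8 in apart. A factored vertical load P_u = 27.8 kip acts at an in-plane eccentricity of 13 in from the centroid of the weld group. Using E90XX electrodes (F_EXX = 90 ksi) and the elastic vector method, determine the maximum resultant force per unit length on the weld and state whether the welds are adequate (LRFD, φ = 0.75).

Total weld length L_w = 21 in. Treat welds as unit-width lines.
Polar moment about centroid: J = 2[d³/12 + d(b/2)²] = 2[10.5³/12 + 10.5×4²] = 528.9 in³.
Direct shear f_v = P/L_w = 27.8 / 21 = 1.324 kip/in (vertical).
Torsion M = P·e = 27.8 × 13 = 361.4 kip·in.
Critical point at (x, y) = (4, 5.25) from centroid. f_tx = M·y/J = 3.587 kip/in; f_ty = M·x/J = 2.733 kip/in.
Resultant f_max = √[f_tx² + (f_v + f_ty)²] = √[3.587² + (1.324 + 2.733)²] = 5.415 kip/in.
Capacity per unit length: φr_n = 0.75 × 0.6 × 90 × (0.707 × 0.3125) = 8.948 kip/in.
5.415 ≤ 8.948 → adequate.

f_max ≈ 5.42 kip/in; adequate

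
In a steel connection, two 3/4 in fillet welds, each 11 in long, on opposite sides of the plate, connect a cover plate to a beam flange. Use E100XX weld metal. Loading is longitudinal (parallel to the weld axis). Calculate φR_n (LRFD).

E100XX → F_EXX = 100 ksi.
Effective throat t_e = 0.707 × 0.75 = 0.5302 in.
Total length L = 22 in; A_we = 0.5302 × 22 = 11.67 in².
F_nw = 0.6 F_EXX = 0.6 × 100 = 60 ksi.
φR_n = 0.75 × 60 × 11.67 = 524.9 kip.

φR_n ≈ 525 kip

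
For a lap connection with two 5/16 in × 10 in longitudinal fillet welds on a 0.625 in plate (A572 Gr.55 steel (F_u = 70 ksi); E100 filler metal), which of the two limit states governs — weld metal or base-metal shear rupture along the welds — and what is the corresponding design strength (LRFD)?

φR_n ≈ 199 kips (weld metal governs)

E100XX → F_EXX = 100 ksi.
t_e = 0.707 × 0.3125 = 0.2209 in; L = 20 in.
Weld metal: φR_n = 0.75 × 0.6 × 100 × 0.2209 × 20 = 198.8 kips.
Base metal (shear rupture): φR_n = 0.75 × 0.6 × 70 × 0.625 × 20 = 393.8 kips.
Governing: weld metal.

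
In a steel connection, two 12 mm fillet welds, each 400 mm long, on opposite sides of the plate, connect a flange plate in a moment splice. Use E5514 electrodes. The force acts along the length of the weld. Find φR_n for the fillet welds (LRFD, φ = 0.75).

φR_n ≈ 1680 kN

E55XX → F_EXX = 550 MPa.
Effective throat t_e = 0.707 × 12 = 8.484 mm.
Total length L = 800 mm; A_we = 8.484 × 800 = 6787 mm².
F_nw = 0.6 F_EXX = 0.6 × 550 = 330 MPa.
φR_n = 0.75 × 330 × 6787 × 10⁻³ = 1680 kN.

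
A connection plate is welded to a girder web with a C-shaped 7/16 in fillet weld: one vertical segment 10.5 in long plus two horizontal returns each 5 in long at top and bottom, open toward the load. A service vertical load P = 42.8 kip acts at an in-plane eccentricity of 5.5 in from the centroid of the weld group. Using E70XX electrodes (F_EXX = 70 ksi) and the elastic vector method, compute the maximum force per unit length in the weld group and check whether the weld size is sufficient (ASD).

f_max ≈ 5.09 kip/in; adequate

Total weld length L_w = 20.5 in. Treat welds as unit-width lines.
Centroid: x̄ = 2×5×2.5 / 20.5 = 1.22 in from the vertical weld.
Polar moment about centroid: J = I_x + I_y = [10.5³/12 + 2×5×5.25²] + [10.5×1.22² + 2(5³/12 + 5×1.28²)] = 424.9 in³.
Direct shear f_v = P/L_w = 42.8 / 20.5 = 2.088 kip/in (vertical).
Torsion M = P·e = 42.8 × 5.5 = 235.4 kip·in.
Critical point at (x, y) = (3.78, 5.25) from centroid. f_tx = M·y/J = 2.908 kip/in; f_ty = M·x/J = 2.094 kip/in.
Resultant f_max = √[f_tx² + (f_v + f_ty)²] = √[2.908² + (2.088 + 2.094)²] = 5.094 kip/in.
Capacity per unit length: r_n/Ω = (1/2.0) × 0.6 × 70 × (0.707 × 0.4375) = 6.496 kip/in.
5.094 ≤ 6.496 → adequate.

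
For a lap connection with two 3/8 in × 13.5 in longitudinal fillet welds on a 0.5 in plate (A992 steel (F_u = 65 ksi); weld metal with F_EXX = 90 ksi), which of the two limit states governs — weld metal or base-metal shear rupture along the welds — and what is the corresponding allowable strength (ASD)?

t_e = 0.707 × 0.375 = 0.2651 in; L = 27 in.
Weld metal: R_n/Ω = (1/2.0) × 0.6 × 90 × 0.2651 × 27 = 193.3 kip.
Base metal (shear rupture): R_n/Ω = (1/2.0) × 0.6 × 65 × 0.5 × 27 = 263.2 kip.
Governing: weld metal.

R_n/Ω ≈ 193 kip (weld metal governs)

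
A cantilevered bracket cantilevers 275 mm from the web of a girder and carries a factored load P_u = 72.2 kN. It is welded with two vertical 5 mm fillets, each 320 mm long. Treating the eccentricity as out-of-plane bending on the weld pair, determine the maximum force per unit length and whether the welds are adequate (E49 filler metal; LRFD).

f_max ≈ 593 N/mm; adequate

E49XX → F_EXX = 490 MPa.
L_w = 2 × 320 = 640 mm; section modulus (unit throat) S = 2 × L²/6 = 34130 mm².
Direct shear f_v = P/L_w = 72.2×10³/640 = 112.8 N/mm.
Moment M = P × e = 72.2×10³ × 275 = 19855000 N·mm; bending f_b = M/S = 581.7 N/mm.
f_max = √(f_v² + f_b²) = √(112.8² + 581.7²) = 592.5 N/mm.
φr_n = 0.75 × 0.6 × 490 × (0.707 × 5) = 779.5 N/mm → adequate.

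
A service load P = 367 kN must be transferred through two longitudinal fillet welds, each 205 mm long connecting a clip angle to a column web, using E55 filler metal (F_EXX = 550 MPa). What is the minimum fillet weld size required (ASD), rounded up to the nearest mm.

w = 8 mm

Total weld length L = 410 mm.
Required throat t_e = P × Ω / (0.6 F_EXX × L) = 367 × 2.0 / (0.6 × 550 × 410 × 10⁻³) = 5.425 mm.
Required leg w = t_e / 0.707 = 7.673 mm → use 8 mm.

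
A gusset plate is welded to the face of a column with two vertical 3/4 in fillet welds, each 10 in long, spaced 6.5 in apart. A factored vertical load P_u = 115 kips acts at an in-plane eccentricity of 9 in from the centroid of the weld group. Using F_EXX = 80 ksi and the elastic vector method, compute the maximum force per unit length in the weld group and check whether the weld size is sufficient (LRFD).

f_max ≈ 20.1 kip/in; NOT adequate

Total weld length L_w = 20 in. Treat welds as unit-width lines.
Polar moment about centroid: J = 2[d³/12 + d(b/2)²] = 2[10³/12 + 10×3.25²] = 377.9 in³.
Direct shear f_v = P/L_w = 115 / 20 = 5.75 kip/in (vertical).
Torsion M = P·e = 115 × 9 = 1035 kip·in.
Critical point at (x, y) = (3.25, 5) from centroid. f_tx = M·y/J = 13.69 kip/in; f_ty = M·x/J = 8.901 kip/in.
Resultant f_max = √[f_tx² + (f_v + f_ty)²] = √[13.69² + (5.75 + 8.901)²] = 20.05 kip/in.
Capacity per unit length: φr_n = 0.75 × 0.6 × 80 × (0.707 × 0.75) = 19.09 kip/in.
20.05 > 19.09 → NOT adequate.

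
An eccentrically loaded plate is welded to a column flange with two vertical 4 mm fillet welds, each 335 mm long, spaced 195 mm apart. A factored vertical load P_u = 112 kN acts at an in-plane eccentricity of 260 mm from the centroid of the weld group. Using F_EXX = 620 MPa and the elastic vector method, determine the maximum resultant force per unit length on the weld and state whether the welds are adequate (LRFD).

f_max ≈ 550 N/mm; adequate

Total weld length L_w = 670 mm. Treat welds as unit-width lines.
Polar moment about centroid: J = 2[d³/12 + d(b/2)²] = 2[335³/12 + 335×97.5²] = 12640000 mm³.
Direct shear f_v = P/L_w = 112×10³ / 670 = 167.2 N/mm (vertical).
Torsion M = P·e = 112×10³ × 260 = 29120000 N·mm.
Critical point at (x, y) = (97.5, 167.5) from centroid. f_tx = M·y/J = 386 N/mm; f_ty = M·x/J = 224.7 N/mm.
Resultant f_max = √[f_tx² + (f_v + f_ty)²] = √[386² + (167.2 + 224.7)²] = 550.1 N/mm.
Capacity per unit length: φr_n = 0.75 × 0.6 × 620 × (0.707 × 4) = 789 N/mm.
550.1 ≤ 789 → adequate.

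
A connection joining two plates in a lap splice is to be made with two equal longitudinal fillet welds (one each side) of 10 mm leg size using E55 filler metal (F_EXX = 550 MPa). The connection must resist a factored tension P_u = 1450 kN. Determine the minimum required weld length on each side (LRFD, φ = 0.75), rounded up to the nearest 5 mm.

L = 415 mm on each side

Throat t_e = 0.707 × 10 = 7.07 mm.
φr_n = 0.75 × 0.6 × 550 × 7.07 × 10⁻³ = 1.75 kN/mm.
L_req = P_u / φr_n = 1450 / 1.75 = 828.7 mm total.
Per side: 828.7 / 2 = 414.3 mm.
Round up → use L = 415 mm on each side.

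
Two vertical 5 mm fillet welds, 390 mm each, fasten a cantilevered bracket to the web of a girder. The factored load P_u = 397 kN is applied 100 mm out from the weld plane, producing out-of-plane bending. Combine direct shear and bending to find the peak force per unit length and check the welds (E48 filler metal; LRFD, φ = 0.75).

E48XX → F_EXX = 480 MPa.
L_w = 2 × 390 = 780 mm; section modulus (unit throat) S = 2 × L²/6 = 50700 mm².
Direct shear f_v = P/L_w = 397×10³/780 = 509 N/mm.
Moment M = P × e = 397×10³ × 100 = 39700000 N·mm; bending f_b = M/S = 783 N/mm.
f_max = √(f_v² + f_b²) = √(509² + 783²) = 933.9 N/mm.
φr_n = 0.75 × 0.6 × 480 × (0.707 × 5) = 763.6 N/mm → NOT adequate.

f_max ≈ 934 N/mm; NOT adequate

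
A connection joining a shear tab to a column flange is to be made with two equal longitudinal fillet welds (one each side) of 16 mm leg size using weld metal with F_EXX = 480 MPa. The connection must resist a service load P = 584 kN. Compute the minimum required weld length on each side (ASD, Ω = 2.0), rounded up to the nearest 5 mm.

L = 180 mm on each side

Throat t_e = 0.707 × 16 = 11.31 mm.
r_n/Ω = (0.6 × 480 × 11.31) / 2.0 = 1629 N/mm = 1.629 kN/mm.
L_req = P / (r_n/Ω) = 584 / 1.629 = 358.5 mm total.
Per side: 358.5 / 2 = 179.3 mm.
Round up → use L = 180 mm on each side.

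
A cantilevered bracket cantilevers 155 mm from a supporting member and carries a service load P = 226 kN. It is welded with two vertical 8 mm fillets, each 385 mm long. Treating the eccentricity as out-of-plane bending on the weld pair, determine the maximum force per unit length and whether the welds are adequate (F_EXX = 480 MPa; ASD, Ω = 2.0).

L_w = 2 × 385 = 770 mm; section modulus (unit throat) S = 2 × L²/6 = 49410 mm².
Direct shear f_v = P/L_w = 226×10³/770 = 293.5 N/mm.
Moment M = P × e = 226×10³ × 155 = 35030000 N·mm; bending f_b = M/S = 709 N/mm.
f_max = √(f_v² + f_b²) = √(293.5² + 709²) = 767.3 N/mm.
r_n/Ω = (1/2.0) × 0.6 × 480 × (0.707 × 8) = 814.5 N/mm → adequate.

f_max ≈ 767 N/mm; adequate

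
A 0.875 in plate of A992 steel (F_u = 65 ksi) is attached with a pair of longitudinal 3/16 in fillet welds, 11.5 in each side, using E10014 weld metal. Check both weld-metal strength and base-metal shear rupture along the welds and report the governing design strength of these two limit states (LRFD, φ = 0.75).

E100XX → F_EXX = 100 ksi.
t_e = 0.707 × 0.1875 = 0.1326 in; L = 23 in.
Weld metal: φR_n = 0.75 × 0.6 × 100 × 0.1326 × 23 = 137.2 kip.
Base metal (shear rupture): φR_n = 0.75 × 0.6 × 65 × 0.875 × 23 = 588.7 kip.
Governing: weld metal.

φR_n ≈ 137 kip (weld metal governs)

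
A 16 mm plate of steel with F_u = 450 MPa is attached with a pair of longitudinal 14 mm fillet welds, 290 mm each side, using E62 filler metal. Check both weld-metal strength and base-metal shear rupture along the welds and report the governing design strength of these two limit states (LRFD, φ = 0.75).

E62XX → F_EXX = 620 MPa.
t_e = 0.707 × 14 = 9.898 mm; L = 580 mm.
Weld metal: φR_n = 0.75 × 0.6 × 620 × 9.898 × 580 × 10⁻³ = 1602 kN.
Base metal (shear rupture): φR_n = 0.75 × 0.6 × 450 × 16 × 580 × 10⁻³ = 1879 kN.
Governing: weld metal.

φR_n ≈ 1600 kN (weld metal governs)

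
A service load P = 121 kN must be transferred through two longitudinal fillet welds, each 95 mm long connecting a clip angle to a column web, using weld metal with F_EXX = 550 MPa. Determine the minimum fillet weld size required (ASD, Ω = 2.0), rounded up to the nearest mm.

w = 6 mm

Total weld length L = 190 mm.
Required throat t_e = P × Ω / (0.6 F_EXX × L) = 121 × 2.0 / (0.6 × 550 × 190 × 10⁻³) = 3.86 mm.
Required leg w = t_e / 0.707 = 5.459 mm → use 6 mm.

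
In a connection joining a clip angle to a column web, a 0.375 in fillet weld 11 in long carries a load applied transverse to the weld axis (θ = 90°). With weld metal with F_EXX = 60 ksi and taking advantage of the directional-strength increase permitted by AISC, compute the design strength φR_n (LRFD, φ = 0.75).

φR_n ≈ 118 kip

t_e = 0.707 × 0.375 = 0.2651 in; A_we = 0.2651 × 11 = 2.916 in².
Directional factor: 1.0 + 0.5 sin^1.5(90°) = 1.5.
F_nw = 0.6 × 60 × 1.5 = 54 ksi.
φR_n = 0.75 × 54 × 2.916 = 118.1 kip.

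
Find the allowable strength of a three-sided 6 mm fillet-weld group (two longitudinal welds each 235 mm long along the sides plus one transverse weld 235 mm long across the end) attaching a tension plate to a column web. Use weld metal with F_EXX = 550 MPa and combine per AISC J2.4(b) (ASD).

R_n/Ω ≈ 526 kN

t_e = 0.707 × 6 = 4.242 mm.
R_nwl = 0.6 × 550 × 4.242 × 470 × 10⁻³ = 657.9 kN (longitudinal, 2 welds).
R_nwt = 0.6 × 550 × 4.242 × 235 × 10⁻³ = 329 kN (transverse, base value).
(i) R_nwl + R_nwt = 986.9 kN; (ii) 0.85 R_nwl + 1.5 R_nwt = 1053 kN.
R_n = max = 1053 kN [governs: (ii)]; R_n/Ω = 526.3 kN.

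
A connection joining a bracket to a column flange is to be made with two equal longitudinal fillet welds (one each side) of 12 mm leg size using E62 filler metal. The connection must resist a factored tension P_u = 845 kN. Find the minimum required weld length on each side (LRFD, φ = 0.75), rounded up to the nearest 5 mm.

E62XX → F_EXX = 620 MPa.
Throat t_e = 0.707 × 12 = 8.484 mm.
φr_n = 0.75 × 0.6 × 620 × 8.484 × 10⁻³ = 2.367 kN/mm.
L_req = P_u / φr_n = 845 / 2.367 = 357 mm total.
Per side: 357 / 2 = 178.5 mm.
Round up → use L = 180 mm on each side.

L = 180 mm on each side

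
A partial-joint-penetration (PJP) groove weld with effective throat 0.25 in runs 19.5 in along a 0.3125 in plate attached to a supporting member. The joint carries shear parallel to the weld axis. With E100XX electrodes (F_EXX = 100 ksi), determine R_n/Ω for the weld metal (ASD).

R_n/Ω ≈ 146 kip

Effective throat (given) t_e = 0.25 in.
A_we = 0.25 × 19.5 = 4.875 in².
F_nw = 0.6 F_EXX = 60 ksi.
R_n/Ω = (60 × 4.875) / 2.0 = 146.2 kip.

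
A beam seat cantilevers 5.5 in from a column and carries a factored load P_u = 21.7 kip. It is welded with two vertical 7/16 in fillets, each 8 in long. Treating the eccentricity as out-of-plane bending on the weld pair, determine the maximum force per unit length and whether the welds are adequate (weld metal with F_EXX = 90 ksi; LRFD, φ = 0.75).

f_max ≈ 5.76 kip/in; adequate

L_w = 2 × 8 = 16 in; section modulus (unit throat) S = 2 × L²/6 = 21.33 in².
Direct shear f_v = P/L_w = 21.7/16 = 1.356 kip/in.
Moment M = P × e = 21.7 × 5.5 = 119.35 kip·in; bending f_b = M/S = 5.595 kip/in.
f_max = √(f_v² + f_b²) = √(1.356² + 5.595²) = 5.757 kip/in.
φr_n = 0.75 × 0.6 × 90 × (0.707 × 0.4375) = 12.53 kip/in → adequate.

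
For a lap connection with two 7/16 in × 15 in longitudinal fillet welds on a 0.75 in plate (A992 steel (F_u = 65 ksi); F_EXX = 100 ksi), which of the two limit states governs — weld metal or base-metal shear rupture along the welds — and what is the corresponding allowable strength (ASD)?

R_n/Ω ≈ 278 kips (weld metal governs)

t_e = 0.707 × 0.4375 = 0.3093 in; L = 30 in.
Weld metal: R_n/Ω = (1/2.0) × 0.6 × 100 × 0.3093 × 30 = 278.4 kips.
Base metal (shear rupture): R_n/Ω = (1/2.0) × 0.6 × 65 × 0.75 × 30 = 438.8 kips.
Governing: weld metal.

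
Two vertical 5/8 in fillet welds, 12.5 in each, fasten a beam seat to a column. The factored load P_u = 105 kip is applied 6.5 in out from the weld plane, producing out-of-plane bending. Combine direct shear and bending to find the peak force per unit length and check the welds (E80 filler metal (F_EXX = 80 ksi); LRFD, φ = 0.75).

f_max ≈ 13.8 kip/in; adequate

L_w = 2 × 12.5 = 25 in; section modulus (unit throat) S = 2 × L²/6 = 52.08 in².
Direct shear f_v = P/L_w = 105/25 = 4.2 kip/in.
Moment M = P × e = 105 × 6.5 = 682.5 kip·in; bending f_b = M/S = 13.1 kip/in.
f_max = √(f_v² + f_b²) = √(4.2² + 13.1²) = 13.76 kip/in.
φr_n = 0.75 × 0.6 × 80 × (0.707 × 0.625) = 15.91 kip/in → adequate.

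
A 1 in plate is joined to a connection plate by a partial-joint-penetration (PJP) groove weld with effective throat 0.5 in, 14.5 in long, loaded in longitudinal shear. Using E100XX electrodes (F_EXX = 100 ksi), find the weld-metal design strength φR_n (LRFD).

φR_n ≈ 326 kips

Effective throat (given) t_e = 0.5 in.
A_we = 0.5 × 14.5 = 7.25 in².
F_nw = 0.6 F_EXX = 60 ksi.
φR_n = 0.75 × 60 × 7.25 = 326.2 kips.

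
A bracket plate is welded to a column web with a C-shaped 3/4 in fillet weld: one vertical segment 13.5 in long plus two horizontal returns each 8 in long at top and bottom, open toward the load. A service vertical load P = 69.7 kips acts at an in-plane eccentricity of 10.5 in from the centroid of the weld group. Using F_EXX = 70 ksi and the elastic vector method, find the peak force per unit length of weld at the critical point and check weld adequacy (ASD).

f_max ≈ 7.5 kip/in; adequate

Total weld length L_w = 29.5 in. Treat welds as unit-width lines.
Centroid: x̄ = 2×8×4 / 29.5 = 2.169 in from the vertical weld.
Polar moment about centroid: J = I_x + I_y = [13.5³/12 + 2×8×6.75²] + [13.5×2.169² + 2(8³/12 + 8×1.831²)] = 1137 in³.
Direct shear f_v = P/L_w = 69.7 / 29.5 = 2.363 kip/in (vertical).
Torsion M = P·e = 69.7 × 10.5 = 731.85 kip·in.
Critical point at (x, y) = (5.831, 6.75) from centroid. f_tx = M·y/J = 4.347 kip/in; f_ty = M·x/J = 3.755 kip/in.
Resultant f_max = √[f_tx² + (f_v + f_ty)²] = √[4.347² + (2.363 + 3.755)²] = 7.504 kip/in.
Capacity per unit length: r_n/Ω = (1/2.0) × 0.6 × 70 × (0.707 × 0.75) = 11.14 kip/in.
7.504 ≤ 11.14 → adequate.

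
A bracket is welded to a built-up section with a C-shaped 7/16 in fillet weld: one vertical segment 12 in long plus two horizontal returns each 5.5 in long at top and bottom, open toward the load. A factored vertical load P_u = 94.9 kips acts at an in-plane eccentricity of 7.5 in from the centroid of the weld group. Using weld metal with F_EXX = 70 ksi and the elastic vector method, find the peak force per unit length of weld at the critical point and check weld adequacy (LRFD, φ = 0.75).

Total weld length L_w = 23 in. Treat welds as unit-width lines.
Centroid: x̄ = 2×5.5×2.75 / 23 = 1.315 in from the vertical weld.
Polar moment about centroid: J = I_x + I_y = [12³/12 + 2×5.5×6²] + [12×1.315² + 2(5.5³/12 + 5.5×1.435²)] = 611.1 in³.
Direct shear f_v = P/L_w = 94.9 / 23 = 4.126 kip/in (vertical).
Torsion M = P·e = 94.9 × 7.5 = 711.75 kip·in.
Critical point at (x, y) = (4.185, 6) from centroid. f_tx = M·y/J = 6.988 kip/in; f_ty = M·x/J = 4.874 kip/in.
Resultant f_max = √[f_tx² + (f_v + f_ty)²] = √[6.988² + (4.126 + 4.874)²] = 11.39 kip/in.
Capacity per unit length: φr_n = 0.75 × 0.6 × 70 × (0.707 × 0.4375) = 9.743 kip/in.
11.39 > 9.743 → NOT adequate.

f_max ≈ 11.4 kip/in; NOT adequate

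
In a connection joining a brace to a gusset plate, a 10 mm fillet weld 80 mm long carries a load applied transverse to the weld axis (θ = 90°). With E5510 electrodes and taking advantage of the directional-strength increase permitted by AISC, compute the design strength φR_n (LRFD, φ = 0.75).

E55XX → F_EXX = 550 MPa.
t_e = 0.707 × 10 = 7.07 mm; A_we = 7.07 × 80 = 565.6 mm².
Directional factor: 1.0 + 0.5 sin^1.5(90°) = 1.5.
F_nw = 0.6 × 550 × 1.5 = 495 MPa.
φR_n = 0.75 × 495 × 565.6 × 10⁻³ = 210 kN.

φR_n ≈ 210 kN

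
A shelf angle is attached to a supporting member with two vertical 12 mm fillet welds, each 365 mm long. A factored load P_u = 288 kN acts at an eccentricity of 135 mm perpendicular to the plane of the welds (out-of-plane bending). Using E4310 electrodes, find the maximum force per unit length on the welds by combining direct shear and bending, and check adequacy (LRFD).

E43XX → F_EXX = 430 MPa.
L_w = 2 × 365 = 730 mm; section modulus (unit throat) S = 2 × L²/6 = 44410 mm².
Direct shear f_v = P/L_w = 288×10³/730 = 394.5 N/mm.
Moment M = P × e = 288×10³ × 135 = 38880000 N·mm; bending f_b = M/S = 875.5 N/mm.
f_max = √(f_v² + f_b²) = √(394.5² + 875.5²) = 960.3 N/mm.
φr_n = 0.75 × 0.6 × 430 × (0.707 × 12) = 1642 N/mm → adequate.

f_max ≈ 960 N/mm; adequate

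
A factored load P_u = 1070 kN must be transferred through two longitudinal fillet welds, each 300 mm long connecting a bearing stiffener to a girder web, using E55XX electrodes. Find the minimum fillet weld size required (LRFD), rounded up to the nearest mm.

E55XX → F_EXX = 550 MPa.
Total weld length L = 600 mm.
Required throat t_e = P_u / (φ × 0.6 F_EXX × L) = 1070 / (0.75 × 0.6 × 550 × 600 × 10⁻³) = 7.205 mm.
Required leg w = t_e / 0.707 = 10.19 mm → use 11 mm.

w = 11 mm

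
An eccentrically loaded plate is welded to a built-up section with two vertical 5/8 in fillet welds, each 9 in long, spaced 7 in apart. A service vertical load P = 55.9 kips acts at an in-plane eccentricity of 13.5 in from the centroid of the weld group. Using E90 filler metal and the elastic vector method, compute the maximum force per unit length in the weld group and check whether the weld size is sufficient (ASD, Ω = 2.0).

E90XX → F_EXX = 90 ksi.
Total weld length L_w = 18 in. Treat welds as unit-width lines.
Polar moment about centroid: J = 2[d³/12 + d(b/2)²] = 2[9³/12 + 9×3.5²] = 342 in³.
Direct shear f_v = P/L_w = 55.9 / 18 = 3.106 kip/in (vertical).
Torsion M = P·e = 55.9 × 13.5 = 754.65 kip·in.
Critical point at (x, y) = (3.5, 4.5) from centroid. f_tx = M·y/J = 9.93 kip/in; f_ty = M·x/J = 7.723 kip/in.
Resultant f_max = √[f_tx² + (f_v + f_ty)²] = √[9.93² + (3.106 + 7.723)²] = 14.69 kip/in.
Capacity per unit length: r_n/Ω = (1/2.0) × 0.6 × 90 × (0.707 × 0.625) = 11.93 kip/in.
14.69 > 11.93 → NOT adequate.

f_max ≈ 14.7 kip/in; NOT adequate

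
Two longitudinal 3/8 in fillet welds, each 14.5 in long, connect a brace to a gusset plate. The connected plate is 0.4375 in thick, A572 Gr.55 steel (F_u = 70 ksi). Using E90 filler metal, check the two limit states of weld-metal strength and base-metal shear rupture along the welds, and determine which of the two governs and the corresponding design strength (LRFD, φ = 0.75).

E90XX → F_EXX = 90 ksi.
t_e = 0.707 × 0.375 = 0.2651 in; L = 29 in.
Weld metal: φR_n = 0.75 × 0.6 × 90 × 0.2651 × 29 = 311.4 kips.
Base metal (shear rupture): φR_n = 0.75 × 0.6 × 70 × 0.4375 × 29 = 399.7 kips.
Governing: weld metal.

φR_n ≈ 311 kips (weld metal governs)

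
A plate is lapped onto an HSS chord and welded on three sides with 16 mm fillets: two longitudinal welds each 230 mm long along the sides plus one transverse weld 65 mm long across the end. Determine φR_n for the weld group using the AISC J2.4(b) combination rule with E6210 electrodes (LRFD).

E62XX → F_EXX = 620 MPa.
t_e = 0.707 × 16 = 11.31 mm.
R_nwl = 0.6 × 620 × 11.31 × 460 × 10⁻³ = 1936 kN (longitudinal, 2 welds).
R_nwt = 0.6 × 620 × 11.31 × 65 × 10⁻³ = 273.5 kN (transverse, base value).
(i) R_nwl + R_nwt = 2209 kN; (ii) 0.85 R_nwl + 1.5 R_nwt = 2056 kN.
R_n = max = 2209 kN [governs: (i)]; φR_n = 1657 kN.

φR_n ≈ 1660 kN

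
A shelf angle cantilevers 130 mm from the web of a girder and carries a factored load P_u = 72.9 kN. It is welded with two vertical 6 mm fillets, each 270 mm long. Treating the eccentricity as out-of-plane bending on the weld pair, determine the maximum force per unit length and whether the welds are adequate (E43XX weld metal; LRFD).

E43XX → F_EXX = 430 MPa.
L_w = 2 × 270 = 540 mm; section modulus (unit throat) S = 2 × L²/6 = 24300 mm².
Direct shear f_v = P/L_w = 72.9×10³/540 = 135 N/mm.
Moment M = P × e = 72.9×10³ × 130 = 9477000 N·mm; bending f_b = M/S = 390 N/mm.
f_max = √(f_v² + f_b²) = √(135² + 390²) = 412.7 N/mm.
φr_n = 0.75 × 0.6 × 430 × (0.707 × 6) = 820.8 N/mm → adequate.

f_max ≈ 413 N/mm; adequate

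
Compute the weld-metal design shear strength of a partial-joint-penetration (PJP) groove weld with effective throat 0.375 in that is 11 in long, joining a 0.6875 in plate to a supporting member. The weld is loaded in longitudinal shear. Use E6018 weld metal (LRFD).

E60XX → F_EXX = 60 ksi.
Effective throat (given) t_e = 0.375 in.
A_we = 0.375 × 11 = 4.125 in².
F_nw = 0.6 F_EXX = 36 ksi.
φR_n = 0.75 × 36 × 4.125 = 111.4 kip.

φR_n ≈ 111 kip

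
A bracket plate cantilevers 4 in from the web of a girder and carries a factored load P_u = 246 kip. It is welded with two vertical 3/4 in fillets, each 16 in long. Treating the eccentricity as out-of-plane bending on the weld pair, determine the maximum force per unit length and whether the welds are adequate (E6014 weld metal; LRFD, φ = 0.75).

E60XX → F_EXX = 60 ksi.
L_w = 2 × 16 = 32 in; section modulus (unit throat) S = 2 × L²/6 = 85.33 in².
Direct shear f_v = P/L_w = 246/32 = 7.688 kip/in.
Moment M = P × e = 246 × 4 = 984 kip·in; bending f_b = M/S = 11.53 kip/in.
f_max = √(f_v² + f_b²) = √(7.688² + 11.53²) = 13.86 kip/in.
φr_n = 0.75 × 0.6 × 60 × (0.707 × 0.75) = 14.32 kip/in → adequate.

f_max ≈ 13.9 kip/in; adequate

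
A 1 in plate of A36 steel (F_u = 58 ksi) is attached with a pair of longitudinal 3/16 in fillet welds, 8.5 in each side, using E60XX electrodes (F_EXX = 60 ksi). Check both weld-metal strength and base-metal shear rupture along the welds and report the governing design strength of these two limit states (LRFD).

φR_n ≈ 60.8 kip (weld metal governs)

t_e = 0.707 × 0.1875 = 0.1326 in; L = 17 in.
Weld metal: φR_n = 0.75 × 0.6 × 60 × 0.1326 × 17 = 60.85 kip.
Base metal (shear rupture): φR_n = 0.75 × 0.6 × 58 × 1 × 17 = 443.7 kip.
Governing: weld metal.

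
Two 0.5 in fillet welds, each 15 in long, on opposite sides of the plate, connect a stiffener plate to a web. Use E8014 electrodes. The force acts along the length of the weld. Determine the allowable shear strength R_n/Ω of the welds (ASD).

E80XX → F_EXX = 80 ksi.
Effective throat t_e = 0.707 × 0.5 = 0.3535 in.
Total length L = 30 in; A_we = 0.3535 × 30 = 10.6 in².
F_nw = 0.6 F_EXX = 0.6 × 80 = 48 ksi.
R_n = 48 × 10.6 = 509 kips; R_n/Ω = 509/2.0 = 254.5 kips.

R_n/Ω ≈ 255 kips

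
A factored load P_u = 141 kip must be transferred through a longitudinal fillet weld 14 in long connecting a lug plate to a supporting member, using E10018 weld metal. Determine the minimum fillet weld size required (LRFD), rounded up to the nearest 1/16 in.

w = 3/8 in

E100XX → F_EXX = 100 ksi.
Total weld length L = 14 in.
Required throat t_e = P_u / (φ × 0.6 F_EXX × L) = 141 / (0.75 × 0.6 × 100 × 14) = 0.2238 in.
Required leg w = t_e / 0.707 = 0.3166 in → use 3/8 in.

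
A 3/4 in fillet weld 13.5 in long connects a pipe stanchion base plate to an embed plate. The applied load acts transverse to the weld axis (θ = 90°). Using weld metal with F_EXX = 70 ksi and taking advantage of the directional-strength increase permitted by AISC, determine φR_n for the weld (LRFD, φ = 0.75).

t_e = 0.707 × 0.75 = 0.5302 in; A_we = 0.5302 × 13.5 = 7.158 in².
Directional factor: 1.0 + 0.5 sin^1.5(90°) = 1.5.
F_nw = 0.6 × 70 × 1.5 = 63 ksi.
φR_n = 0.75 × 63 × 7.158 = 338.2 kip.

φR_n ≈ 338 kip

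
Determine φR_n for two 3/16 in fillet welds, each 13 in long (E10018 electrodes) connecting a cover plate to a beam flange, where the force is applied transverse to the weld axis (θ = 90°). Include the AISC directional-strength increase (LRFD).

E100XX → F_EXX = 100 ksi.
t_e = 0.707 × 0.1875 = 0.1326 in; A_we = 0.1326 × 26 = 3.447 in².
Directional factor: 1.0 + 0.5 sin^1.5(90°) = 1.5.
F_nw = 0.6 × 100 × 1.5 = 90 ksi.
φR_n = 0.75 × 90 × 3.447 = 232.6 kip.

φR_n ≈ 233 kip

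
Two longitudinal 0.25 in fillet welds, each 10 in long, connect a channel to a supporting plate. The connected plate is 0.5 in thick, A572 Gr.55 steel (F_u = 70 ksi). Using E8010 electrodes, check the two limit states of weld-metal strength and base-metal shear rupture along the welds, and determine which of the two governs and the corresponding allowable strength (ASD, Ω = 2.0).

E80XX → F_EXX = 80 ksi.
t_e = 0.707 × 0.25 = 0.1767 in; L = 20 in.
Weld metal: R_n/Ω = (1/2.0) × 0.6 × 80 × 0.1767 × 20 = 84.84 kip.
Base metal (shear rupture): R_n/Ω = (1/2.0) × 0.6 × 70 × 0.5 × 20 = 210 kip.
Governing: weld metal.

R_n/Ω ≈ 84.8 kip (weld metal governs)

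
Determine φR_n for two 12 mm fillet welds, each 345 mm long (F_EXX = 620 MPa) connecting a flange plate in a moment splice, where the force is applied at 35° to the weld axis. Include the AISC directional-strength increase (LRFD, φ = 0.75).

t_e = 0.707 × 12 = 8.484 mm; A_we = 8.484 × 690 = 5854 mm².
Directional factor: 1.0 + 0.5 sin^1.5(35°) = 1.217.
F_nw = 0.6 × 620 × 1.217 = 452.8 MPa.
φR_n = 0.75 × 452.8 × 5854 × 10⁻³ = 1988 kN.

φR_n ≈ 1990 kN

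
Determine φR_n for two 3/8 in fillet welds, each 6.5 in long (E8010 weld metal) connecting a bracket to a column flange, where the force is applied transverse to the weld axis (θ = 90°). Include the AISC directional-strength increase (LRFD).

φR_n ≈ 186 kip

E80XX → F_EXX = 80 ksi.
t_e = 0.707 × 0.375 = 0.2651 in; A_we = 0.2651 × 13 = 3.447 in².
Directional factor: 1.0 + 0.5 sin^1.5(90°) = 1.5.
F_nw = 0.6 × 80 × 1.5 = 72 ksi.
φR_n = 0.75 × 72 × 3.447 = 186.1 kip.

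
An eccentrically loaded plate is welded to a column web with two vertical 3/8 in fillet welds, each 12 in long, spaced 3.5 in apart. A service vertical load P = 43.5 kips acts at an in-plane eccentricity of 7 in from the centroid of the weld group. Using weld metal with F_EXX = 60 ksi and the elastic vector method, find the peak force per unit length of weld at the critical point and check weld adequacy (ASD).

Total weld length L_w = 24 in. Treat welds as unit-width lines.
Polar moment about centroid: J = 2[d³/12 + d(b/2)²] = 2[12³/12 + 12×1.75²] = 361.5 in³.
Direct shear f_v = P/L_w = 43.5 / 24 = 1.812 kip/in (vertical).
Torsion M = P·e = 43.5 × 7 = 304.5 kip·in.
Critical point at (x, y) = (1.75, 6) from centroid. f_tx = M·y/J = 5.054 kip/in; f_ty = M·x/J = 1.474 kip/in.
Resultant f_max = √[f_tx² + (f_v + f_ty)²] = √[5.054² + (1.812 + 1.474)²] = 6.029 kip/in.
Capacity per unit length: r_n/Ω = (1/2.0) × 0.6 × 60 × (0.707 × 0.375) = 4.772 kip/in.
6.029 > 4.772 → NOT adequate.

f_max ≈ 6.03 kip/in; NOT adequate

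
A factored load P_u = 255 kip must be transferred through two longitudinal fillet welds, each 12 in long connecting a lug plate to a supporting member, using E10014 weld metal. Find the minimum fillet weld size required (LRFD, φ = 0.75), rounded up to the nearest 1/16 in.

E100XX → F_EXX = 100 ksi.
Total weld length L = 24 in.
Required throat t_e = P_u / (φ × 0.6 F_EXX × L) = 255 / (0.75 × 0.6 × 100 × 24) = 0.2361 in.
Required leg w = t_e / 0.707 = 0.334 in → use 3/8 in.

w = 3/8 in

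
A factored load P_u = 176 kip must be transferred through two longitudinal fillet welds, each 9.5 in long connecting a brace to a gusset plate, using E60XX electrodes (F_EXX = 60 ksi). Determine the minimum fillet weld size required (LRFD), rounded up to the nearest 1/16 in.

Total weld length L = 19 in.
Required throat t_e = P_u / (φ × 0.6 F_EXX × L) = 176 / (0.75 × 0.6 × 60 × 19) = 0.3431 in.
Required leg w = t_e / 0.707 = 0.4853 in → use 1/2 in.

w = 1/2 in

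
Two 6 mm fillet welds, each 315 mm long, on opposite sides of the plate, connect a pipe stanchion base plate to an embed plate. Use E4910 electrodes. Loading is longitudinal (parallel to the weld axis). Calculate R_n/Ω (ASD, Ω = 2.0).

R_n/Ω ≈ 393 kN

E49XX → F_EXX = 490 MPa.
Effective throat t_e = 0.707 × 6 = 4.242 mm.
Total length L = 630 mm; A_we = 4.242 × 630 = 2672 mm².
F_nw = 0.6 F_EXX = 0.6 × 490 = 294 MPa.
R_n = 294 × 2672 × 10⁻³ = 785.7 kN; R_n/Ω = 785.7/2.0 = 392.9 kN.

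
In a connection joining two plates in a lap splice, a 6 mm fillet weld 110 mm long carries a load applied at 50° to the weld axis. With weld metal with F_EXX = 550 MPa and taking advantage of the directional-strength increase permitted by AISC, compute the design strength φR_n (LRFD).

t_e = 0.707 × 6 = 4.242 mm; A_we = 4.242 × 110 = 466.6 mm².
Directional factor: 1.0 + 0.5 sin^1.5(50°) = 1.335.
F_nw = 0.6 × 550 × 1.335 = 440.6 MPa.
φR_n = 0.75 × 440.6 × 466.6 × 10⁻³ = 154.2 kN.

φR_n ≈ 154 kN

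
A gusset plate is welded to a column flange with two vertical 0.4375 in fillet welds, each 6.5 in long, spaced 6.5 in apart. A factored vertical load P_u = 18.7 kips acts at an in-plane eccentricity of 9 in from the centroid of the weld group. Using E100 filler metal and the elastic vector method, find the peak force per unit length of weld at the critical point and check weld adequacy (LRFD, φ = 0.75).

f_max ≈ 5.34 kip/in; adequate

E100XX → F_EXX = 100 ksi.
Total weld length L_w = 13 in. Treat welds as unit-width lines.
Polar moment about centroid: J = 2[d³/12 + d(b/2)²] = 2[6.5³/12 + 6.5×3.25²] = 183.1 in³.
Direct shear f_v = P/L_w = 18.7 / 13 = 1.438 kip/in (vertical).
Torsion M = P·e = 18.7 × 9 = 168.3 kip·in.
Critical point at (x, y) = (3.25, 3.25) from centroid. f_tx = M·y/J = 2.988 kip/in; f_ty = M·x/J = 2.988 kip/in.
Resultant f_max = √[f_tx² + (f_v + f_ty)²] = √[2.988² + (1.438 + 2.988)²] = 5.34 kip/in.
Capacity per unit length: φr_n = 0.75 × 0.6 × 100 × (0.707 × 0.4375) = 13.92 kip/in.
5.34 ≤ 13.92 → adequate.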